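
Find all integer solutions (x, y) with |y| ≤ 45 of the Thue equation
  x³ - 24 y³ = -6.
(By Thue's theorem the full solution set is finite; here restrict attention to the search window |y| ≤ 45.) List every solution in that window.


The equation is x³ - 24y³ = -6. For fixed y, x³ = 24·y³ − 6, so a solution requires the RHS to be a perfect cube.
Strategy: iterate y from -45 to 45, compute RHS = 24·y³ − 6, and check whether it is a (positive or negative) perfect cube.
Check small values of y:
  y = 0: RHS = -6 is not a perfect cube.
  y = 1: RHS = 18 is not a perfect cube.
  y = -1: RHS = -30 is not a perfect cube.
  y = 2: RHS = 186 is not a perfect cube.
  y = -2: RHS = -198 is not a perfect cube.
  y = 3: RHS = 642 is not a perfect cube.
  y = -3: RHS = -654 is not a perfect cube.
Continuing the search up to |y| = 45 finds no solutions either.
No (x, y) in the scanned range satisfies the equation.

No integer solutions with |y| ≤ 45.


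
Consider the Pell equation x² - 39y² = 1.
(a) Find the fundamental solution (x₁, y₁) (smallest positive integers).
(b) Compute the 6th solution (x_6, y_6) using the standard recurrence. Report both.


Step 1: Find the fundamental solution (x₁, y₁) of x² - 39y² = 1.
  Expand √39 as a continued fraction. a₀ = ⌊√39⌋ = 6; iterate m_{k+1} = d_k·a_k − m_k, d_{k+1} = (39 − m_{k+1}²)/d_k, a_{k+1} = ⌊(a₀ + m_{k+1})/d_{k+1}⌋ (starting m₀ = 0, d₀ = 1), with convergents p_k = a_k·p_{k-1} + p_{k-2}, q_k = a_k·q_{k-1} + q_{k-2} (p₋₁ = 1, q₋₁ = 0):
  k = 0: a₀ = 6; p₀/q₀ = 6/1; p₀² − 39·q₀² = 36 − 39 = -3.
  k = 1: m = 6, d = 3, a = ⌊(6 + 6)/3⌋ = 4; p/q = (4·6 + 1)/(4·1 + 0) = 25/4; p² − 39·q² = 625 − 624 = 1.
  The first convergent with p² − 39·q² = 1 gives the fundamental solution (x₁, y₁) = (25, 4).
Step 2: Apply the recurrence (x_{n+1}, y_{n+1}) = (x₁x_n + 39y₁y_n, x₁y_n + y₁x_n) repeatedly.
  From (x_1, y_1) = (25, 4): x_2 = 25·25 + 39·4·4 = 1249; y_2 = 25·4 + 4·25 = 200.
  From (x_2, y_2) = (1249, 200): x_3 = 25·1249 + 39·4·200 = 62425; y_3 = 25·200 + 4·1249 = 9996.
  From (x_3, y_3) = (62425, 9996): x_4 = 25·62425 + 39·4·9996 = 3120001; y_4 = 25·9996 + 4·62425 = 499600.
  From (x_4, y_4) = (3120001, 499600): x_5 = 25·3120001 + 39·4·499600 = 155937625; y_5 = 25·499600 + 4·3120001 = 24970004.
  From (x_5, y_5) = (155937625, 24970004): x_6 = 25·155937625 + 39·4·24970004 = 7793761249; y_6 = 25·24970004 + 4·155937625 = 1248000600.
Step 3: Verify x_6² - 39·y_6² = 60742714406414040001 - 60742714406414040000 = 1 (should be 1). ✓

(x_1, y_1) = (25, 4); (x_6, y_6) = (7793761249, 1248000600).


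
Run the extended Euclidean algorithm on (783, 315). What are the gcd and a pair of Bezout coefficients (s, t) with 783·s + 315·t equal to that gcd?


Euclidean algorithm on (783, 315) — divide until remainder is 0:
  783 = 2 · 315 + 153
  315 = 2 · 153 + 9
  153 = 17 · 9 + 0
gcd(783, 315) = 9.
Track Bezout coefficients alongside the remainders: start with r₀ = 783 = a·1 + b·0 (s = 1, t = 0) and r₁ = 315 = a·0 + b·1 (s = 0, t = 1); each new remainder r_{k+1} = r_{k-1} − q_k·r_k inherits s_{k+1} = s_{k-1} − q_k·s_k, t_{k+1} = t_{k-1} − q_k·t_k, so r_k = a·s_k + b·t_k at every step:
  q = 2: r = 153, s = 1 − 2·0 = 1, t = 0 − 2·1 = -2  (check: 783·1 + 315·(-2) = 153)
  q = 2: r = 9, s = 0 − 2·1 = -2, t = 1 − 2·(-2) = 5  (check: 783·(-2) + 315·5 = 9)
The row with r = 9 (the gcd) gives the Bezout coefficients s = -2, t = 5.
Result: 783 · (-2) + 315 · (5) = 9.

gcd(783, 315) = 9; s = -2, t = 5 (check: 783·(-2) + 315·5 = 9).


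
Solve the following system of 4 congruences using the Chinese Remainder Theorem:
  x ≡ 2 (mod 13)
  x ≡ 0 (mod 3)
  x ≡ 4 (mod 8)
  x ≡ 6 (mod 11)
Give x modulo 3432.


Product of moduli M = 13 · 3 · 8 · 11 = 3432.
Merge one congruence at a time:
  Start: x ≡ 2 (mod 13).
  Combine with x ≡ 0 (mod 3); new modulus lcm = 39.
    Write x = 2 + 13·t and substitute into x ≡ 0 (mod 3): 13·t ≡ 0 − 2 = -2 (mod 3).
    Reduce coefficients mod 3: 1·t ≡ 1 (mod 3).
    So t ≡ 1 (mod 3).
    Then x = 2 + 13·1 = 15, valid modulo lcm(13, 3) = 39: x ≡ 15 (mod 39).
  Combine with x ≡ 4 (mod 8); new modulus lcm = 312.
    Write x = 15 + 39·t and substitute into x ≡ 4 (mod 8): 39·t ≡ 4 − 15 = -11 (mod 8).
    Reduce coefficients mod 8: 7·t ≡ 5 (mod 8).
    The inverse of 7 mod 8 is 7 (since 7·7 = 49 = 6·8 + 1), so t ≡ 7·5 = 35 ≡ 3 (mod 8).
    Then x = 15 + 39·3 = 132, valid modulo lcm(39, 8) = 312: x ≡ 132 (mod 312).
  Combine with x ≡ 6 (mod 11); new modulus lcm = 3432.
    Write x = 132 + 312·t and substitute into x ≡ 6 (mod 11): 312·t ≡ 6 − 132 = -126 (mod 11).
    Reduce coefficients mod 11: 4·t ≡ 6 (mod 11).
    The inverse of 4 mod 11 is 3 (since 4·3 = 12 = 1·11 + 1), so t ≡ 3·6 = 18 ≡ 7 (mod 11).
    Then x = 132 + 312·7 = 2316, valid modulo lcm(312, 11) = 3432: x ≡ 2316 (mod 3432).
Verify against each original: 2316 mod 13 = 2, 2316 mod 3 = 0, 2316 mod 8 = 4, 2316 mod 11 = 6.

x ≡ 2316 (mod 3432).


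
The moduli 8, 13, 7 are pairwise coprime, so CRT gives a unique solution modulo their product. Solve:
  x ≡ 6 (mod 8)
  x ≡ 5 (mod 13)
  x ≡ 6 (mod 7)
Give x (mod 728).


Moduli 8, 13, 7 are pairwise coprime; by CRT there is a unique solution modulo M = 8 · 13 · 7 = 728.
Solve pairwise, accumulating the modulus:
  Start with x ≡ 6 (mod 8).
  Combine with x ≡ 5 (mod 13): since gcd(8, 13) = 1, we get a unique residue mod 104.
    Write x = 6 + 8·t and substitute into x ≡ 5 (mod 13): 8·t ≡ 5 − 6 = -1 (mod 13).
    Reduce coefficients mod 13: 8·t ≡ 12 (mod 13).
    The inverse of 8 mod 13 is 5 (since 8·5 = 40 = 3·13 + 1), so t ≡ 5·12 = 60 ≡ 8 (mod 13).
    Then x = 6 + 8·8 = 70, valid modulo lcm(8, 13) = 104: x ≡ 70 (mod 104).
  Combine with x ≡ 6 (mod 7): since gcd(104, 7) = 1, we get a unique residue mod 728.
    Write x = 70 + 104·t and substitute into x ≡ 6 (mod 7): 104·t ≡ 6 − 70 = -64 (mod 7).
    Reduce coefficients mod 7: 6·t ≡ 6 (mod 7).
    The inverse of 6 mod 7 is 6 (since 6·6 = 36 = 5·7 + 1), so t ≡ 6·6 = 36 ≡ 1 (mod 7).
    Then x = 70 + 104·1 = 174, valid modulo lcm(104, 7) = 728: x ≡ 174 (mod 728).
Verify: 174 mod 8 = 6 ✓, 174 mod 13 = 5 ✓, 174 mod 7 = 6 ✓.

x ≡ 174 (mod 728).


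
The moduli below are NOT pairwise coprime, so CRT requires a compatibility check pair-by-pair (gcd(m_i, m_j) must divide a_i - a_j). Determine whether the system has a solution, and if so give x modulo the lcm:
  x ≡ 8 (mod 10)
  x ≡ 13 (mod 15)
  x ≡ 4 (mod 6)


Moduli 10, 15, 6 are not pairwise coprime, so CRT works modulo lcm(m_i) when all pairwise compatibility conditions hold.
Pairwise compatibility: gcd(m_i, m_j) must divide a_i - a_j for every pair.
Merge one congruence at a time:
  Start: x ≡ 8 (mod 10).
  Combine with x ≡ 13 (mod 15): gcd(10, 15) = 5; 13 - 8 = 5, which IS divisible by 5, so compatible.
    Write x = 8 + 10·t and substitute into x ≡ 13 (mod 15): 10·t ≡ 13 − 8 = 5 (mod 15).
    Divide the congruence (and modulus) by g = 5: 2·t ≡ 1 (mod 3).
    The inverse of 2 mod 3 is 2 (since 2·2 = 4 = 1·3 + 1), so t ≡ 2·1 = 2 ≡ 2 (mod 3).
    Then x = 8 + 10·2 = 28, valid modulo lcm(10, 15) = 30: x ≡ 28 (mod 30).
  Combine with x ≡ 4 (mod 6): gcd(30, 6) = 6; 4 - 28 = -24, which IS divisible by 6, so compatible.
    Write x = 28 + 30·t and substitute into x ≡ 4 (mod 6): 30·t ≡ 4 − 28 = -24 (mod 6).
    Divide the congruence (and modulus) by g = 6: 5·t ≡ -4 (mod 1).
    Modulo 1 every t works; take t = 0.
    Then x = 28 + 30·0 = 28, valid modulo lcm(30, 6) = 30: x ≡ 28 (mod 30).
Verify: 28 mod 10 = 8, 28 mod 15 = 13, 28 mod 6 = 4.

x ≡ 28 (mod 30).


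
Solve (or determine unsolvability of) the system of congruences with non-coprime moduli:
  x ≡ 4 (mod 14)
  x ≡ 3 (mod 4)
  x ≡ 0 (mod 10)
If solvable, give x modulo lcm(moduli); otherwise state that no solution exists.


Moduli 14, 4, 10 are not pairwise coprime, so CRT works modulo lcm(m_i) when all pairwise compatibility conditions hold.
Pairwise compatibility: gcd(m_i, m_j) must divide a_i - a_j for every pair.
Merge one congruence at a time:
  Start: x ≡ 4 (mod 14).
  Combine with x ≡ 3 (mod 4): gcd(14, 4) = 2, and 3 - 4 = -1 is NOT divisible by 2.
    ⇒ system is inconsistent (no integer solution).

No solution (the system is inconsistent).


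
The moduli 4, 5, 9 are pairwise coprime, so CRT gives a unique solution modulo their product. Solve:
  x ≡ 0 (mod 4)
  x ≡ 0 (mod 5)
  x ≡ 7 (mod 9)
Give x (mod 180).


Moduli 4, 5, 9 are pairwise coprime; by CRT there is a unique solution modulo M = 4 · 5 · 9 = 180.
Solve pairwise, accumulating the modulus:
  Start with x ≡ 0 (mod 4).
  Combine with x ≡ 0 (mod 5): since gcd(4, 5) = 1, we get a unique residue mod 20.
    Write x = 0 + 4·t and substitute into x ≡ 0 (mod 5): 4·t ≡ 0 − 0 = 0 (mod 5).
    The inverse of 4 mod 5 is 4 (since 4·4 = 16 = 3·5 + 1), so t ≡ 4·0 = 0 ≡ 0 (mod 5).
    Then x = 0 + 4·0 = 0, valid modulo lcm(4, 5) = 20: x ≡ 0 (mod 20).
  Combine with x ≡ 7 (mod 9): since gcd(20, 9) = 1, we get a unique residue mod 180.
    Write x = 0 + 20·t and substitute into x ≡ 7 (mod 9): 20·t ≡ 7 − 0 = 7 (mod 9).
    Reduce coefficients mod 9: 2·t ≡ 7 (mod 9).
    The inverse of 2 mod 9 is 5 (since 2·5 = 10 = 1·9 + 1), so t ≡ 5·7 = 35 ≡ 8 (mod 9).
    Then x = 0 + 20·8 = 160, valid modulo lcm(20, 9) = 180: x ≡ 160 (mod 180).
Verify: 160 mod 4 = 0 ✓, 160 mod 5 = 0 ✓, 160 mod 9 = 7 ✓.

x ≡ 160 (mod 180).


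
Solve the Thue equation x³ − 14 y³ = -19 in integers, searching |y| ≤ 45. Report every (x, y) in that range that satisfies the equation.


The equation is x³ - 14y³ = -19. For fixed y, x³ = 14·y³ − 19, so a solution requires the RHS to be a perfect cube.
Strategy: iterate y from -45 to 45, compute RHS = 14·y³ − 19, and check whether it is a (positive or negative) perfect cube.
Check small values of y:
  y = 0: RHS = -19 is not a perfect cube.
  y = 1: RHS = -5 is not a perfect cube.
  y = -1: RHS = -33 is not a perfect cube.
  y = 2: RHS = 93 is not a perfect cube.
  y = -2: RHS = -131 is not a perfect cube.
  y = 3: RHS = 359 is not a perfect cube.
  y = -3: RHS = -397 is not a perfect cube.
Continuing the search up to |y| = 45 finds no solutions either.
No (x, y) in the scanned range satisfies the equation.

No integer solutions with |y| ≤ 45.


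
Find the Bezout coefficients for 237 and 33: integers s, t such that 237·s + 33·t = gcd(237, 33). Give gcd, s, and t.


Euclidean algorithm on (237, 33) — divide until remainder is 0:
  237 = 7 · 33 + 6
  33 = 5 · 6 + 3
  6 = 2 · 3 + 0
gcd(237, 33) = 3.
Track Bezout coefficients alongside the remainders: start with r₀ = 237 = a·1 + b·0 (s = 1, t = 0) and r₁ = 33 = a·0 + b·1 (s = 0, t = 1); each new remainder r_{k+1} = r_{k-1} − q_k·r_k inherits s_{k+1} = s_{k-1} − q_k·s_k, t_{k+1} = t_{k-1} − q_k·t_k, so r_k = a·s_k + b·t_k at every step:
  q = 7: r = 6, s = 1 − 7·0 = 1, t = 0 − 7·1 = -7  (check: 237·1 + 33·(-7) = 6)
  q = 5: r = 3, s = 0 − 5·1 = -5, t = 1 − 5·(-7) = 36  (check: 237·(-5) + 33·36 = 3)
The row with r = 3 (the gcd) gives the Bezout coefficients s = -5, t = 36.
Result: 237 · (-5) + 33 · (36) = 3.

gcd(237, 33) = 3; s = -5, t = 36 (check: 237·(-5) + 33·36 = 3).


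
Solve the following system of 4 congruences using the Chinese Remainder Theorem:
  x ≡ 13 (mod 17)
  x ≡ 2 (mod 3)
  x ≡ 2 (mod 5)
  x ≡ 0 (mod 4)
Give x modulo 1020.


Product of moduli M = 17 · 3 · 5 · 4 = 1020.
Merge one congruence at a time:
  Start: x ≡ 13 (mod 17).
  Combine with x ≡ 2 (mod 3); new modulus lcm = 51.
    Write x = 13 + 17·t and substitute into x ≡ 2 (mod 3): 17·t ≡ 2 − 13 = -11 (mod 3).
    Reduce coefficients mod 3: 2·t ≡ 1 (mod 3).
    The inverse of 2 mod 3 is 2 (since 2·2 = 4 = 1·3 + 1), so t ≡ 2·1 = 2 ≡ 2 (mod 3).
    Then x = 13 + 17·2 = 47, valid modulo lcm(17, 3) = 51: x ≡ 47 (mod 51).
  Combine with x ≡ 2 (mod 5); new modulus lcm = 255.
    Write x = 47 + 51·t and substitute into x ≡ 2 (mod 5): 51·t ≡ 2 − 47 = -45 (mod 5).
    Reduce coefficients mod 5: 1·t ≡ 0 (mod 5).
    So t ≡ 0 (mod 5).
    Then x = 47 + 51·0 = 47, valid modulo lcm(51, 5) = 255: x ≡ 47 (mod 255).
  Combine with x ≡ 0 (mod 4); new modulus lcm = 1020.
    Write x = 47 + 255·t and substitute into x ≡ 0 (mod 4): 255·t ≡ 0 − 47 = -47 (mod 4).
    Reduce coefficients mod 4: 3·t ≡ 1 (mod 4).
    The inverse of 3 mod 4 is 3 (since 3·3 = 9 = 2·4 + 1), so t ≡ 3·1 = 3 ≡ 3 (mod 4).
    Then x = 47 + 255·3 = 812, valid modulo lcm(255, 4) = 1020: x ≡ 812 (mod 1020).
Verify against each original: 812 mod 17 = 13, 812 mod 3 = 2, 812 mod 5 = 2, 812 mod 4 = 0.

x ≡ 812 (mod 1020).


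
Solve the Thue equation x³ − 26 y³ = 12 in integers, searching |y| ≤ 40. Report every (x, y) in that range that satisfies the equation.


The equation is x³ - 26y³ = 12. For fixed y, x³ = 26·y³ + 12, so a solution requires the RHS to be a perfect cube.
Strategy: iterate y from -40 to 40, compute RHS = 26·y³ + 12, and check whether it is a (positive or negative) perfect cube.
Check small values of y:
  y = 0: RHS = 12 is not a perfect cube.
  y = 1: RHS = 38 is not a perfect cube.
  y = -1: RHS = -14 is not a perfect cube.
  y = 2: RHS = 220 is not a perfect cube.
  y = -2: RHS = -196 is not a perfect cube.
  y = 3: RHS = 714 is not a perfect cube.
  y = -3: RHS = -690 is not a perfect cube.
Continuing the search up to |y| = 40 finds no solutions either.
No (x, y) in the scanned range satisfies the equation.

No integer solutions with |y| ≤ 40.


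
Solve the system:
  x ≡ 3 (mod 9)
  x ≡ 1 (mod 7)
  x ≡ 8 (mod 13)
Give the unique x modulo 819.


Moduli 9, 7, 13 are pairwise coprime; by CRT there is a unique solution modulo M = 9 · 7 · 13 = 819.
Solve pairwise, accumulating the modulus:
  Start with x ≡ 3 (mod 9).
  Combine with x ≡ 1 (mod 7): since gcd(9, 7) = 1, we get a unique residue mod 63.
    Write x = 3 + 9·t and substitute into x ≡ 1 (mod 7): 9·t ≡ 1 − 3 = -2 (mod 7).
    Reduce coefficients mod 7: 2·t ≡ 5 (mod 7).
    The inverse of 2 mod 7 is 4 (since 2·4 = 8 = 1·7 + 1), so t ≡ 4·5 = 20 ≡ 6 (mod 7).
    Then x = 3 + 9·6 = 57, valid modulo lcm(9, 7) = 63: x ≡ 57 (mod 63).
  Combine with x ≡ 8 (mod 13): since gcd(63, 13) = 1, we get a unique residue mod 819.
    Write x = 57 + 63·t and substitute into x ≡ 8 (mod 13): 63·t ≡ 8 − 57 = -49 (mod 13).
    Reduce coefficients mod 13: 11·t ≡ 3 (mod 13).
    The inverse of 11 mod 13 is 6 (since 11·6 = 66 = 5·13 + 1), so t ≡ 6·3 = 18 ≡ 5 (mod 13).
    Then x = 57 + 63·5 = 372, valid modulo lcm(63, 13) = 819: x ≡ 372 (mod 819).
Verify: 372 mod 9 = 3 ✓, 372 mod 7 = 1 ✓, 372 mod 13 = 8 ✓.

x ≡ 372 (mod 819).


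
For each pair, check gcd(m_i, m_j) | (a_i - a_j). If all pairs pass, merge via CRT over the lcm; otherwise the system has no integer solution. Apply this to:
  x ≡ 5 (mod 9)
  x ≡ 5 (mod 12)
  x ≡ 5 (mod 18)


Moduli 9, 12, 18 are not pairwise coprime, so CRT works modulo lcm(m_i) when all pairwise compatibility conditions hold.
Pairwise compatibility: gcd(m_i, m_j) must divide a_i - a_j for every pair.
Merge one congruence at a time:
  Start: x ≡ 5 (mod 9).
  Combine with x ≡ 5 (mod 12): gcd(9, 12) = 3; 5 - 5 = 0, which IS divisible by 3, so compatible.
    Write x = 5 + 9·t and substitute into x ≡ 5 (mod 12): 9·t ≡ 5 − 5 = 0 (mod 12).
    Divide the congruence (and modulus) by g = 3: 3·t ≡ 0 (mod 4).
    The inverse of 3 mod 4 is 3 (since 3·3 = 9 = 2·4 + 1), so t ≡ 3·0 = 0 ≡ 0 (mod 4).
    Then x = 5 + 9·0 = 5, valid modulo lcm(9, 12) = 36: x ≡ 5 (mod 36).
  Combine with x ≡ 5 (mod 18): gcd(36, 18) = 18; 5 - 5 = 0, which IS divisible by 18, so compatible.
    Write x = 5 + 36·t and substitute into x ≡ 5 (mod 18): 36·t ≡ 5 − 5 = 0 (mod 18).
    Divide the congruence (and modulus) by g = 18: 2·t ≡ 0 (mod 1).
    Modulo 1 every t works; take t = 0.
    Then x = 5 + 36·0 = 5, valid modulo lcm(36, 18) = 36: x ≡ 5 (mod 36).
Verify: 5 mod 9 = 5, 5 mod 12 = 5, 5 mod 18 = 5.

x ≡ 5 (mod 36).


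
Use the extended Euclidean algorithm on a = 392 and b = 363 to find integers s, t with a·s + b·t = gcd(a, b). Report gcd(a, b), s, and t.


Euclidean algorithm on (392, 363) — divide until remainder is 0:
  392 = 1 · 363 + 29
  363 = 12 · 29 + 15
  29 = 1 · 15 + 14
  15 = 1 · 14 + 1
  14 = 14 · 1 + 0
gcd(392, 363) = 1.
Track Bezout coefficients alongside the remainders: start with r₀ = 392 = a·1 + b·0 (s = 1, t = 0) and r₁ = 363 = a·0 + b·1 (s = 0, t = 1); each new remainder r_{k+1} = r_{k-1} − q_k·r_k inherits s_{k+1} = s_{k-1} − q_k·s_k, t_{k+1} = t_{k-1} − q_k·t_k, so r_k = a·s_k + b·t_k at every step:
  q = 1: r = 29, s = 1 − 1·0 = 1, t = 0 − 1·1 = -1  (check: 392·1 + 363·(-1) = 29)
  q = 12: r = 15, s = 0 − 12·1 = -12, t = 1 − 12·(-1) = 13  (check: 392·(-12) + 363·13 = 15)
  q = 1: r = 14, s = 1 − 1·(-12) = 13, t = -1 − 1·13 = -14  (check: 392·13 + 363·(-14) = 14)
  q = 1: r = 1, s = -12 − 1·13 = -25, t = 13 − 1·(-14) = 27  (check: 392·(-25) + 363·27 = 1)
The row with r = 1 (the gcd) gives the Bezout coefficients s = -25, t = 27.
Result: 392 · (-25) + 363 · (27) = 1.

gcd(392, 363) = 1; s = -25, t = 27 (check: 392·(-25) + 363·27 = 1).


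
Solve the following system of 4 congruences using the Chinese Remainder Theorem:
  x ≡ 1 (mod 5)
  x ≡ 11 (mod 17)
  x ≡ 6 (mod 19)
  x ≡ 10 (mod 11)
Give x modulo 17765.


Product of moduli M = 5 · 17 · 19 · 11 = 17765.
Merge one congruence at a time:
  Start: x ≡ 1 (mod 5).
  Combine with x ≡ 11 (mod 17); new modulus lcm = 85.
    Write x = 1 + 5·t and substitute into x ≡ 11 (mod 17): 5·t ≡ 11 − 1 = 10 (mod 17).
    The inverse of 5 mod 17 is 7 (since 5·7 = 35 = 2·17 + 1), so t ≡ 7·10 = 70 ≡ 2 (mod 17).
    Then x = 1 + 5·2 = 11, valid modulo lcm(5, 17) = 85: x ≡ 11 (mod 85).
  Combine with x ≡ 6 (mod 19); new modulus lcm = 1615.
    Write x = 11 + 85·t and substitute into x ≡ 6 (mod 19): 85·t ≡ 6 − 11 = -5 (mod 19).
    Reduce coefficients mod 19: 9·t ≡ 14 (mod 19).
    The inverse of 9 mod 19 is 17 (since 9·17 = 153 = 8·19 + 1), so t ≡ 17·14 = 238 ≡ 10 (mod 19).
    Then x = 11 + 85·10 = 861, valid modulo lcm(85, 19) = 1615: x ≡ 861 (mod 1615).
  Combine with x ≡ 10 (mod 11); new modulus lcm = 17765.
    Write x = 861 + 1615·t and substitute into x ≡ 10 (mod 11): 1615·t ≡ 10 − 861 = -851 (mod 11).
    Reduce coefficients mod 11: 9·t ≡ 7 (mod 11).
    The inverse of 9 mod 11 is 5 (since 9·5 = 45 = 4·11 + 1), so t ≡ 5·7 = 35 ≡ 2 (mod 11).
    Then x = 861 + 1615·2 = 4091, valid modulo lcm(1615, 11) = 17765: x ≡ 4091 (mod 17765).
Verify against each original: 4091 mod 5 = 1, 4091 mod 17 = 11, 4091 mod 19 = 6, 4091 mod 11 = 10.

x ≡ 4091 (mod 17765).


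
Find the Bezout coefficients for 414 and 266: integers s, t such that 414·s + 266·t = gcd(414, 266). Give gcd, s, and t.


Euclidean algorithm on (414, 266) — divide until remainder is 0:
  414 = 1 · 266 + 148
  266 = 1 · 148 + 118
  148 = 1 · 118 + 30
  118 = 3 · 30 + 28
  30 = 1 · 28 + 2
  28 = 14 · 2 + 0
gcd(414, 266) = 2.
Track Bezout coefficients alongside the remainders: start with r₀ = 414 = a·1 + b·0 (s = 1, t = 0) and r₁ = 266 = a·0 + b·1 (s = 0, t = 1); each new remainder r_{k+1} = r_{k-1} − q_k·r_k inherits s_{k+1} = s_{k-1} − q_k·s_k, t_{k+1} = t_{k-1} − q_k·t_k, so r_k = a·s_k + b·t_k at every step:
  q = 1: r = 148, s = 1 − 1·0 = 1, t = 0 − 1·1 = -1  (check: 414·1 + 266·(-1) = 148)
  q = 1: r = 118, s = 0 − 1·1 = -1, t = 1 − 1·(-1) = 2  (check: 414·(-1) + 266·2 = 118)
  q = 1: r = 30, s = 1 − 1·(-1) = 2, t = -1 − 1·2 = -3  (check: 414·2 + 266·(-3) = 30)
  q = 3: r = 28, s = -1 − 3·2 = -7, t = 2 − 3·(-3) = 11  (check: 414·(-7) + 266·11 = 28)
  q = 1: r = 2, s = 2 − 1·(-7) = 9, t = -3 − 1·11 = -14  (check: 414·9 + 266·(-14) = 2)
The row with r = 2 (the gcd) gives the Bezout coefficients s = 9, t = -14.
Result: 414 · (9) + 266 · (-14) = 2.

gcd(414, 266) = 2; s = 9, t = -14 (check: 414·9 + 266·(-14) = 2).


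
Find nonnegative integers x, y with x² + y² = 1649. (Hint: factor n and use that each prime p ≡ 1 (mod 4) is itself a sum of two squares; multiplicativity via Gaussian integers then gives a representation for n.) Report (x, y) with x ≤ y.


Step 1: Factor n = 1649 = 17 · 97.
Step 2: Check the mod-4 condition on each prime factor: 17 ≡ 1 (mod 4), exponent 1; 97 ≡ 1 (mod 4), exponent 1.
All primes ≡ 3 (mod 4) appear to even exponent (or don't appear), so by the two-squares theorem n IS expressible as a sum of two squares.
Step 3: Build a representation. Here n = 17 · 97 is a product of primes ≡ 1 (mod 4). Each prime p ≡ 1 (mod 4) is itself a sum of two squares; find a² by testing p − a² for a perfect square:
  17: 17 − 1² = 16 = 4² ⇒ 17 = 1² + 4².
  97: 97 − 1² = 96, 97 − 2² = 93, 97 − 3² = 88, 97 − 4² = 81 = 9² ⇒ 97 = 4² + 9².
  Combine using the Brahmagupta–Fibonacci identity (a² + b²)(c² + d²) = (ac − bd)² + (ad + bc)² = (ac + bd)² + (ad − bc)²:
  17 · 97 = 1649: from (1² + 4²)(4² + 9²), take (1·4 − 4·9, 1·9 + 4·4) = (4 − 36, 9 + 16) = (-32, 25); dropping signs (only squares matter) gives (32, 25); check 32² + 25² = 1024 + 625 = 1649 ✓.
Step 4: Order so x ≤ y and verify: 25² + 32² = 625 + 1024 = 1649 = n. ✓

n = 1649 = 25² + 32² (one valid representation with x ≤ y).


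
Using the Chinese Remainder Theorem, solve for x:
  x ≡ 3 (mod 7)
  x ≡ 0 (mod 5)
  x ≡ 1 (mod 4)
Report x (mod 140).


Moduli 7, 5, 4 are pairwise coprime; by CRT there is a unique solution modulo M = 7 · 5 · 4 = 140.
Solve pairwise, accumulating the modulus:
  Start with x ≡ 3 (mod 7).
  Combine with x ≡ 0 (mod 5): since gcd(7, 5) = 1, we get a unique residue mod 35.
    Write x = 3 + 7·t and substitute into x ≡ 0 (mod 5): 7·t ≡ 0 − 3 = -3 (mod 5).
    Reduce coefficients mod 5: 2·t ≡ 2 (mod 5).
    The inverse of 2 mod 5 is 3 (since 2·3 = 6 = 1·5 + 1), so t ≡ 3·2 = 6 ≡ 1 (mod 5).
    Then x = 3 + 7·1 = 10, valid modulo lcm(7, 5) = 35: x ≡ 10 (mod 35).
  Combine with x ≡ 1 (mod 4): since gcd(35, 4) = 1, we get a unique residue mod 140.
    Write x = 10 + 35·t and substitute into x ≡ 1 (mod 4): 35·t ≡ 1 − 10 = -9 (mod 4).
    Reduce coefficients mod 4: 3·t ≡ 3 (mod 4).
    The inverse of 3 mod 4 is 3 (since 3·3 = 9 = 2·4 + 1), so t ≡ 3·3 = 9 ≡ 1 (mod 4).
    Then x = 10 + 35·1 = 45, valid modulo lcm(35, 4) = 140: x ≡ 45 (mod 140).
Verify: 45 mod 7 = 3 ✓, 45 mod 5 = 0 ✓, 45 mod 4 = 1 ✓.

x ≡ 45 (mod 140).


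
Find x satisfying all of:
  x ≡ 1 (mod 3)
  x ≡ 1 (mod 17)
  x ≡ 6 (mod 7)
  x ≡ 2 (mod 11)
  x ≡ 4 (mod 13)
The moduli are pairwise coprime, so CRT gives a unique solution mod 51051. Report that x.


Product of moduli M = 3 · 17 · 7 · 11 · 13 = 51051.
Merge one congruence at a time:
  Start: x ≡ 1 (mod 3).
  Combine with x ≡ 1 (mod 17); new modulus lcm = 51.
    Write x = 1 + 3·t and substitute into x ≡ 1 (mod 17): 3·t ≡ 1 − 1 = 0 (mod 17).
    The inverse of 3 mod 17 is 6 (since 3·6 = 18 = 1·17 + 1), so t ≡ 6·0 = 0 ≡ 0 (mod 17).
    Then x = 1 + 3·0 = 1, valid modulo lcm(3, 17) = 51: x ≡ 1 (mod 51).
  Combine with x ≡ 6 (mod 7); new modulus lcm = 357.
    Write x = 1 + 51·t and substitute into x ≡ 6 (mod 7): 51·t ≡ 6 − 1 = 5 (mod 7).
    Reduce coefficients mod 7: 2·t ≡ 5 (mod 7).
    The inverse of 2 mod 7 is 4 (since 2·4 = 8 = 1·7 + 1), so t ≡ 4·5 = 20 ≡ 6 (mod 7).
    Then x = 1 + 51·6 = 307, valid modulo lcm(51, 7) = 357: x ≡ 307 (mod 357).
  Combine with x ≡ 2 (mod 11); new modulus lcm = 3927.
    Write x = 307 + 357·t and substitute into x ≡ 2 (mod 11): 357·t ≡ 2 − 307 = -305 (mod 11).
    Reduce coefficients mod 11: 5·t ≡ 3 (mod 11).
    The inverse of 5 mod 11 is 9 (since 5·9 = 45 = 4·11 + 1), so t ≡ 9·3 = 27 ≡ 5 (mod 11).
    Then x = 307 + 357·5 = 2092, valid modulo lcm(357, 11) = 3927: x ≡ 2092 (mod 3927).
  Combine with x ≡ 4 (mod 13); new modulus lcm = 51051.
    Write x = 2092 + 3927·t and substitute into x ≡ 4 (mod 13): 3927·t ≡ 4 − 2092 = -2088 (mod 13).
    Reduce coefficients mod 13: 1·t ≡ 5 (mod 13).
    So t ≡ 5 (mod 13).
    Then x = 2092 + 3927·5 = 21727, valid modulo lcm(3927, 13) = 51051: x ≡ 21727 (mod 51051).
Verify against each original: 21727 mod 3 = 1, 21727 mod 17 = 1, 21727 mod 7 = 6, 21727 mod 11 = 2, 21727 mod 13 = 4.

x ≡ 21727 (mod 51051).


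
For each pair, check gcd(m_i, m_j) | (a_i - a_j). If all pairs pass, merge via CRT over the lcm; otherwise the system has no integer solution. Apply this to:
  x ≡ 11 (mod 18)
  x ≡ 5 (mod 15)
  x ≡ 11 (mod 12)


Moduli 18, 15, 12 are not pairwise coprime, so CRT works modulo lcm(m_i) when all pairwise compatibility conditions hold.
Pairwise compatibility: gcd(m_i, m_j) must divide a_i - a_j for every pair.
Merge one congruence at a time:
  Start: x ≡ 11 (mod 18).
  Combine with x ≡ 5 (mod 15): gcd(18, 15) = 3; 5 - 11 = -6, which IS divisible by 3, so compatible.
    Write x = 11 + 18·t and substitute into x ≡ 5 (mod 15): 18·t ≡ 5 − 11 = -6 (mod 15).
    Divide the congruence (and modulus) by g = 3: 6·t ≡ -2 (mod 5).
    Reduce coefficients mod 5: 1·t ≡ 3 (mod 5).
    So t ≡ 3 (mod 5).
    Then x = 11 + 18·3 = 65, valid modulo lcm(18, 15) = 90: x ≡ 65 (mod 90).
  Combine with x ≡ 11 (mod 12): gcd(90, 12) = 6; 11 - 65 = -54, which IS divisible by 6, so compatible.
    Write x = 65 + 90·t and substitute into x ≡ 11 (mod 12): 90·t ≡ 11 − 65 = -54 (mod 12).
    Divide the congruence (and modulus) by g = 6: 15·t ≡ -9 (mod 2).
    Reduce coefficients mod 2: 1·t ≡ 1 (mod 2).
    So t ≡ 1 (mod 2).
    Then x = 65 + 90·1 = 155, valid modulo lcm(90, 12) = 180: x ≡ 155 (mod 180).
Verify: 155 mod 18 = 11, 155 mod 15 = 5, 155 mod 12 = 11.

x ≡ 155 (mod 180).


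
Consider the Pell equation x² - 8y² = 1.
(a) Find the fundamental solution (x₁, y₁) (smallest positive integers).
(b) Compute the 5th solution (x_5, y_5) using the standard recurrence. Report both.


Step 1: Find the fundamental solution (x₁, y₁) of x² - 8y² = 1.
  Expand √8 as a continued fraction. a₀ = ⌊√8⌋ = 2; iterate m_{k+1} = d_k·a_k − m_k, d_{k+1} = (8 − m_{k+1}²)/d_k, a_{k+1} = ⌊(a₀ + m_{k+1})/d_{k+1}⌋ (starting m₀ = 0, d₀ = 1), with convergents p_k = a_k·p_{k-1} + p_{k-2}, q_k = a_k·q_{k-1} + q_{k-2} (p₋₁ = 1, q₋₁ = 0):
  k = 0: a₀ = 2; p₀/q₀ = 2/1; p₀² − 8·q₀² = 4 − 8 = -4.
  k = 1: m = 2, d = 4, a = ⌊(2 + 2)/4⌋ = 1; p/q = (1·2 + 1)/(1·1 + 0) = 3/1; p² − 8·q² = 9 − 8 = 1.
  The first convergent with p² − 8·q² = 1 gives the fundamental solution (x₁, y₁) = (3, 1).
Step 2: Apply the recurrence (x_{n+1}, y_{n+1}) = (x₁x_n + 8y₁y_n, x₁y_n + y₁x_n) repeatedly.
  From (x_1, y_1) = (3, 1): x_2 = 3·3 + 8·1·1 = 17; y_2 = 3·1 + 1·3 = 6.
  From (x_2, y_2) = (17, 6): x_3 = 3·17 + 8·1·6 = 99; y_3 = 3·6 + 1·17 = 35.
  From (x_3, y_3) = (99, 35): x_4 = 3·99 + 8·1·35 = 577; y_4 = 3·35 + 1·99 = 204.
  From (x_4, y_4) = (577, 204): x_5 = 3·577 + 8·1·204 = 3363; y_5 = 3·204 + 1·577 = 1189.
Step 3: Verify x_5² - 8·y_5² = 11309769 - 11309768 = 1 (should be 1). ✓

(x_1, y_1) = (3, 1); (x_5, y_5) = (3363, 1189).


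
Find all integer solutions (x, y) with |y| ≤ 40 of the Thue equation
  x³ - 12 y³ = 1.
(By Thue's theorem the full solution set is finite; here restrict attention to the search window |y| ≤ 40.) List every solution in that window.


The equation is x³ - 12y³ = 1. For fixed y, x³ = 12·y³ + 1, so a solution requires the RHS to be a perfect cube.
Strategy: iterate y from -40 to 40, compute RHS = 12·y³ + 1, and check whether it is a (positive or negative) perfect cube.
Check small values of y:
  y = 0: RHS = 1 = (1)³ ⇒ x = 1 works.
  y = 1: RHS = 13 is not a perfect cube.
  y = -1: RHS = -11 is not a perfect cube.
  y = 2: RHS = 97 is not a perfect cube.
  y = -2: RHS = -95 is not a perfect cube.
  y = 3: RHS = 325 is not a perfect cube.
  y = -3: RHS = -323 is not a perfect cube.
Continuing the search up to |y| = 40 finds no further solutions beyond those listed.
Collected solutions: (1, 0).

Solutions (with |y| ≤ 40): (1, 0).


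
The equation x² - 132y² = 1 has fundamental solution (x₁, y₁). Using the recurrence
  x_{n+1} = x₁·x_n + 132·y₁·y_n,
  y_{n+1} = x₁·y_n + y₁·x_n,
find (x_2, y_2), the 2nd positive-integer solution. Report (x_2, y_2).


Step 1: Find the fundamental solution (x₁, y₁) of x² - 132y² = 1.
  Expand √132 as a continued fraction. a₀ = ⌊√132⌋ = 11; iterate m_{k+1} = d_k·a_k − m_k, d_{k+1} = (132 − m_{k+1}²)/d_k, a_{k+1} = ⌊(a₀ + m_{k+1})/d_{k+1}⌋ (starting m₀ = 0, d₀ = 1), with convergents p_k = a_k·p_{k-1} + p_{k-2}, q_k = a_k·q_{k-1} + q_{k-2} (p₋₁ = 1, q₋₁ = 0):
  k = 0: a₀ = 11; p₀/q₀ = 11/1; p₀² − 132·q₀² = 121 − 132 = -11.
  k = 1: m = 11, d = 11, a = ⌊(11 + 11)/11⌋ = 2; p/q = (2·11 + 1)/(2·1 + 0) = 23/2; p² − 132·q² = 529 − 528 = 1.
  The first convergent with p² − 132·q² = 1 gives the fundamental solution (x₁, y₁) = (23, 2).
Step 2: Apply the recurrence (x_{n+1}, y_{n+1}) = (x₁x_n + 132y₁y_n, x₁y_n + y₁x_n) repeatedly.
  From (x_1, y_1) = (23, 2): x_2 = 23·23 + 132·2·2 = 1057; y_2 = 23·2 + 2·23 = 92.
Step 3: Verify x_2² - 132·y_2² = 1117249 - 1117248 = 1 (should be 1). ✓

(x_1, y_1) = (23, 2); (x_2, y_2) = (1057, 92).


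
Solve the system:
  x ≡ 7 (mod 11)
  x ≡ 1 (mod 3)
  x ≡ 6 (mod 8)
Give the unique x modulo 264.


Moduli 11, 3, 8 are pairwise coprime; by CRT there is a unique solution modulo M = 11 · 3 · 8 = 264.
Solve pairwise, accumulating the modulus:
  Start with x ≡ 7 (mod 11).
  Combine with x ≡ 1 (mod 3): since gcd(11, 3) = 1, we get a unique residue mod 33.
    Write x = 7 + 11·t and substitute into x ≡ 1 (mod 3): 11·t ≡ 1 − 7 = -6 (mod 3).
    Reduce coefficients mod 3: 2·t ≡ 0 (mod 3).
    The inverse of 2 mod 3 is 2 (since 2·2 = 4 = 1·3 + 1), so t ≡ 2·0 = 0 ≡ 0 (mod 3).
    Then x = 7 + 11·0 = 7, valid modulo lcm(11, 3) = 33: x ≡ 7 (mod 33).
  Combine with x ≡ 6 (mod 8): since gcd(33, 8) = 1, we get a unique residue mod 264.
    Write x = 7 + 33·t and substitute into x ≡ 6 (mod 8): 33·t ≡ 6 − 7 = -1 (mod 8).
    Reduce coefficients mod 8: 1·t ≡ 7 (mod 8).
    So t ≡ 7 (mod 8).
    Then x = 7 + 33·7 = 238, valid modulo lcm(33, 8) = 264: x ≡ 238 (mod 264).
Verify: 238 mod 11 = 7 ✓, 238 mod 3 = 1 ✓, 238 mod 8 = 6 ✓.

x ≡ 238 (mod 264).


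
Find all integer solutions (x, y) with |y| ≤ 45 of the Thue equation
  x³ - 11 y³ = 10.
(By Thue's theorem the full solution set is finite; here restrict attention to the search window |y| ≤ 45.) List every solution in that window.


The equation is x³ - 11y³ = 10. For fixed y, x³ = 11·y³ + 10, so a solution requires the RHS to be a perfect cube.
Strategy: iterate y from -45 to 45, compute RHS = 11·y³ + 10, and check whether it is a (positive or negative) perfect cube.
Check small values of y:
  y = 0: RHS = 10 is not a perfect cube.
  y = 1: RHS = 21 is not a perfect cube.
  y = -1: RHS = -1 = (-1)³ ⇒ x = -1 works.
  y = 2: RHS = 98 is not a perfect cube.
  y = -2: RHS = -78 is not a perfect cube.
  y = 3: RHS = 307 is not a perfect cube.
  y = -3: RHS = -287 is not a perfect cube.
Continuing the search up to |y| = 45 finds no further solutions beyond those listed.
Collected solutions: (-1, -1).

Solutions (with |y| ≤ 45): (-1, -1).


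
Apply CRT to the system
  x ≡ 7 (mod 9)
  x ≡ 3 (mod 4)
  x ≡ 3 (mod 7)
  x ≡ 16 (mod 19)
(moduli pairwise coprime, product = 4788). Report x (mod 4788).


Product of moduli M = 9 · 4 · 7 · 19 = 4788.
Merge one congruence at a time:
  Start: x ≡ 7 (mod 9).
  Combine with x ≡ 3 (mod 4); new modulus lcm = 36.
    Write x = 7 + 9·t and substitute into x ≡ 3 (mod 4): 9·t ≡ 3 − 7 = -4 (mod 4).
    Reduce coefficients mod 4: 1·t ≡ 0 (mod 4).
    So t ≡ 0 (mod 4).
    Then x = 7 + 9·0 = 7, valid modulo lcm(9, 4) = 36: x ≡ 7 (mod 36).
  Combine with x ≡ 3 (mod 7); new modulus lcm = 252.
    Write x = 7 + 36·t and substitute into x ≡ 3 (mod 7): 36·t ≡ 3 − 7 = -4 (mod 7).
    Reduce coefficients mod 7: 1·t ≡ 3 (mod 7).
    So t ≡ 3 (mod 7).
    Then x = 7 + 36·3 = 115, valid modulo lcm(36, 7) = 252: x ≡ 115 (mod 252).
  Combine with x ≡ 16 (mod 19); new modulus lcm = 4788.
    Write x = 115 + 252·t and substitute into x ≡ 16 (mod 19): 252·t ≡ 16 − 115 = -99 (mod 19).
    Reduce coefficients mod 19: 5·t ≡ 15 (mod 19).
    The inverse of 5 mod 19 is 4 (since 5·4 = 20 = 1·19 + 1), so t ≡ 4·15 = 60 ≡ 3 (mod 19).
    Then x = 115 + 252·3 = 871, valid modulo lcm(252, 19) = 4788: x ≡ 871 (mod 4788).
Verify against each original: 871 mod 9 = 7, 871 mod 4 = 3, 871 mod 7 = 3, 871 mod 19 = 16.

x ≡ 871 (mod 4788).


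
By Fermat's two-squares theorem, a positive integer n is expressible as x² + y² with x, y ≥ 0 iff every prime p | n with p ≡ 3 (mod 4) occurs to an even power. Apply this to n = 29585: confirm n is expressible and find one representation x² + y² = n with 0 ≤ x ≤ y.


Step 1: Factor n = 29585 = 5 · 61 · 97.
Step 2: Check the mod-4 condition on each prime factor: 5 ≡ 1 (mod 4), exponent 1; 61 ≡ 1 (mod 4), exponent 1; 97 ≡ 1 (mod 4), exponent 1.
All primes ≡ 3 (mod 4) appear to even exponent (or don't appear), so by the two-squares theorem n IS expressible as a sum of two squares.
Step 3: Build a representation. Here n = 5 · 61 · 97 is a product of primes ≡ 1 (mod 4). Each prime p ≡ 1 (mod 4) is itself a sum of two squares; find a² by testing p − a² for a perfect square:
  5: 5 − 1² = 4 = 2² ⇒ 5 = 1² + 2².
  61: 61 − 1² = 60, 61 − 2² = 57, 61 − 3² = 52, 61 − 4² = 45, 61 − 5² = 36 = 6² ⇒ 61 = 5² + 6².
  97: 97 − 1² = 96, 97 − 2² = 93, 97 − 3² = 88, 97 − 4² = 81 = 9² ⇒ 97 = 4² + 9².
  Combine using the Brahmagupta–Fibonacci identity (a² + b²)(c² + d²) = (ac − bd)² + (ad + bc)² = (ac + bd)² + (ad − bc)²:
  5 · 61 = 305: from (1² + 2²)(5² + 6²), take (1·5 − 2·6, 1·6 + 2·5) = (5 − 12, 6 + 10) = (-7, 16); dropping signs (only squares matter) gives (7, 16); check 7² + 16² = 49 + 256 = 305 ✓.
  305 · 97 = 29585: from (7² + 16²)(4² + 9²), take (7·4 − 16·9, 7·9 + 16·4) = (28 − 144, 63 + 64) = (-116, 127); dropping signs (only squares matter) gives (116, 127); check 116² + 127² = 13456 + 16129 = 29585 ✓.
Step 4: Order so x ≤ y and verify: 116² + 127² = 13456 + 16129 = 29585 = n. ✓

n = 29585 = 116² + 127² (one valid representation with x ≤ y).


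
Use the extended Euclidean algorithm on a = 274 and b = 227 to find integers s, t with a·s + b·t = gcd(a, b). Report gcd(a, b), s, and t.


Euclidean algorithm on (274, 227) — divide until remainder is 0:
  274 = 1 · 227 + 47
  227 = 4 · 47 + 39
  47 = 1 · 39 + 8
  39 = 4 · 8 + 7
  8 = 1 · 7 + 1
  7 = 7 · 1 + 0
gcd(274, 227) = 1.
Track Bezout coefficients alongside the remainders: start with r₀ = 274 = a·1 + b·0 (s = 1, t = 0) and r₁ = 227 = a·0 + b·1 (s = 0, t = 1); each new remainder r_{k+1} = r_{k-1} − q_k·r_k inherits s_{k+1} = s_{k-1} − q_k·s_k, t_{k+1} = t_{k-1} − q_k·t_k, so r_k = a·s_k + b·t_k at every step:
  q = 1: r = 47, s = 1 − 1·0 = 1, t = 0 − 1·1 = -1  (check: 274·1 + 227·(-1) = 47)
  q = 4: r = 39, s = 0 − 4·1 = -4, t = 1 − 4·(-1) = 5  (check: 274·(-4) + 227·5 = 39)
  q = 1: r = 8, s = 1 − 1·(-4) = 5, t = -1 − 1·5 = -6  (check: 274·5 + 227·(-6) = 8)
  q = 4: r = 7, s = -4 − 4·5 = -24, t = 5 − 4·(-6) = 29  (check: 274·(-24) + 227·29 = 7)
  q = 1: r = 1, s = 5 − 1·(-24) = 29, t = -6 − 1·29 = -35  (check: 274·29 + 227·(-35) = 1)
The row with r = 1 (the gcd) gives the Bezout coefficients s = 29, t = -35.
Result: 274 · (29) + 227 · (-35) = 1.

gcd(274, 227) = 1; s = 29, t = -35 (check: 274·29 + 227·(-35) = 1).


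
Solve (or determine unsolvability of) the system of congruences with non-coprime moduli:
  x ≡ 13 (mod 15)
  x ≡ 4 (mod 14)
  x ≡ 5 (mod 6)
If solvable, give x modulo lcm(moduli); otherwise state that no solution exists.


Moduli 15, 14, 6 are not pairwise coprime, so CRT works modulo lcm(m_i) when all pairwise compatibility conditions hold.
Pairwise compatibility: gcd(m_i, m_j) must divide a_i - a_j for every pair.
Merge one congruence at a time:
  Start: x ≡ 13 (mod 15).
  Combine with x ≡ 4 (mod 14): gcd(15, 14) = 1; 4 - 13 = -9, which IS divisible by 1, so compatible.
    Write x = 13 + 15·t and substitute into x ≡ 4 (mod 14): 15·t ≡ 4 − 13 = -9 (mod 14).
    Reduce coefficients mod 14: 1·t ≡ 5 (mod 14).
    So t ≡ 5 (mod 14).
    Then x = 13 + 15·5 = 88, valid modulo lcm(15, 14) = 210: x ≡ 88 (mod 210).
  Combine with x ≡ 5 (mod 6): gcd(210, 6) = 6, and 5 - 88 = -83 is NOT divisible by 6.
    ⇒ system is inconsistent (no integer solution).

No solution (the system is inconsistent).


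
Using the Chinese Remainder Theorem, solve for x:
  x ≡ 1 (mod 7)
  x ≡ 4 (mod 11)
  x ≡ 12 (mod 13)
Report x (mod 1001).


Moduli 7, 11, 13 are pairwise coprime; by CRT there is a unique solution modulo M = 7 · 11 · 13 = 1001.
Solve pairwise, accumulating the modulus:
  Start with x ≡ 1 (mod 7).
  Combine with x ≡ 4 (mod 11): since gcd(7, 11) = 1, we get a unique residue mod 77.
    Write x = 1 + 7·t and substitute into x ≡ 4 (mod 11): 7·t ≡ 4 − 1 = 3 (mod 11).
    The inverse of 7 mod 11 is 8 (since 7·8 = 56 = 5·11 + 1), so t ≡ 8·3 = 24 ≡ 2 (mod 11).
    Then x = 1 + 7·2 = 15, valid modulo lcm(7, 11) = 77: x ≡ 15 (mod 77).
  Combine with x ≡ 12 (mod 13): since gcd(77, 13) = 1, we get a unique residue mod 1001.
    Write x = 15 + 77·t and substitute into x ≡ 12 (mod 13): 77·t ≡ 12 − 15 = -3 (mod 13).
    Reduce coefficients mod 13: 12·t ≡ 10 (mod 13).
    The inverse of 12 mod 13 is 12 (since 12·12 = 144 = 11·13 + 1), so t ≡ 12·10 = 120 ≡ 3 (mod 13).
    Then x = 15 + 77·3 = 246, valid modulo lcm(77, 13) = 1001: x ≡ 246 (mod 1001).
Verify: 246 mod 7 = 1 ✓, 246 mod 11 = 4 ✓, 246 mod 13 = 12 ✓.

x ≡ 246 (mod 1001).


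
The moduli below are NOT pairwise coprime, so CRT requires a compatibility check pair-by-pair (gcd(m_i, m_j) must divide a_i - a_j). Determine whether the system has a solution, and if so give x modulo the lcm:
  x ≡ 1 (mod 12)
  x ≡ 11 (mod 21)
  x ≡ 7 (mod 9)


Moduli 12, 21, 9 are not pairwise coprime, so CRT works modulo lcm(m_i) when all pairwise compatibility conditions hold.
Pairwise compatibility: gcd(m_i, m_j) must divide a_i - a_j for every pair.
Merge one congruence at a time:
  Start: x ≡ 1 (mod 12).
  Combine with x ≡ 11 (mod 21): gcd(12, 21) = 3, and 11 - 1 = 10 is NOT divisible by 3.
    ⇒ system is inconsistent (no integer solution).

No solution (the system is inconsistent).


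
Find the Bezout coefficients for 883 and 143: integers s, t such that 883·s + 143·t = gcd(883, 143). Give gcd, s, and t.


Euclidean algorithm on (883, 143) — divide until remainder is 0:
  883 = 6 · 143 + 25
  143 = 5 · 25 + 18
  25 = 1 · 18 + 7
  18 = 2 · 7 + 4
  7 = 1 · 4 + 3
  4 = 1 · 3 + 1
  3 = 3 · 1 + 0
gcd(883, 143) = 1.
Track Bezout coefficients alongside the remainders: start with r₀ = 883 = a·1 + b·0 (s = 1, t = 0) and r₁ = 143 = a·0 + b·1 (s = 0, t = 1); each new remainder r_{k+1} = r_{k-1} − q_k·r_k inherits s_{k+1} = s_{k-1} − q_k·s_k, t_{k+1} = t_{k-1} − q_k·t_k, so r_k = a·s_k + b·t_k at every step:
  q = 6: r = 25, s = 1 − 6·0 = 1, t = 0 − 6·1 = -6  (check: 883·1 + 143·(-6) = 25)
  q = 5: r = 18, s = 0 − 5·1 = -5, t = 1 − 5·(-6) = 31  (check: 883·(-5) + 143·31 = 18)
  q = 1: r = 7, s = 1 − 1·(-5) = 6, t = -6 − 1·31 = -37  (check: 883·6 + 143·(-37) = 7)
  q = 2: r = 4, s = -5 − 2·6 = -17, t = 31 − 2·(-37) = 105  (check: 883·(-17) + 143·105 = 4)
  q = 1: r = 3, s = 6 − 1·(-17) = 23, t = -37 − 1·105 = -142  (check: 883·23 + 143·(-142) = 3)
  q = 1: r = 1, s = -17 − 1·23 = -40, t = 105 − 1·(-142) = 247  (check: 883·(-40) + 143·247 = 1)
The row with r = 1 (the gcd) gives the Bezout coefficients s = -40, t = 247.
Result: 883 · (-40) + 143 · (247) = 1.

gcd(883, 143) = 1; s = -40, t = 247 (check: 883·(-40) + 143·247 = 1).
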